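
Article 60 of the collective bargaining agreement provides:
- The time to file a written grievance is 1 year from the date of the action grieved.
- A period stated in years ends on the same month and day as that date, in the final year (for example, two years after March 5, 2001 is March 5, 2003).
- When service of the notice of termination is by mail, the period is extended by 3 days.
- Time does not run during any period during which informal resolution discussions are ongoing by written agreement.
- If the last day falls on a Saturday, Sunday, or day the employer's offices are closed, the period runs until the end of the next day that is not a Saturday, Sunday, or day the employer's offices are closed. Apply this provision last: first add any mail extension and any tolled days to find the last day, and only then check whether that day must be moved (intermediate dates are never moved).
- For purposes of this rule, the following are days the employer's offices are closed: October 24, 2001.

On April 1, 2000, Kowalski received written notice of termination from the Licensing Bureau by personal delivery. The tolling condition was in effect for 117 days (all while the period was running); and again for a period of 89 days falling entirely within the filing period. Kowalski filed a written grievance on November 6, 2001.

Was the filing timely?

No

1 year after April 1, 2000 is April 1, 2001.
Service was not by mail, so no mail extension applies.
Tolling adds 117 days: April 1, 2001 + 117 days = July 27, 2001.
Tolling adds 89 days: July 27, 2001 + 89 days = October 24, 2001.
October 24, 2001 is a listed holiday. The next qualifying day is October 25, 2001.
The deadline is October 25, 2001; the filing on November 6, 2001 is after that date.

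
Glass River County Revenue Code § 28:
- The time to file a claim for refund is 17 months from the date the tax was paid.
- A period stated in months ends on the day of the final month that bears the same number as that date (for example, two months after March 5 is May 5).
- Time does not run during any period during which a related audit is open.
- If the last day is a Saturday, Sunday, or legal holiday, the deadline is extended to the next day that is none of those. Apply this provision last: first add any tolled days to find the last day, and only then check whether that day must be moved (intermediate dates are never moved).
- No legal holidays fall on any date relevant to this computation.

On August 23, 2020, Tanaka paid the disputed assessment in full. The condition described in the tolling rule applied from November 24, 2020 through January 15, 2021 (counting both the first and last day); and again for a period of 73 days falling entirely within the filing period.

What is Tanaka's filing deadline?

May 30, 2022

17 months after August 23, 2020 is January 23, 2022.
From November 24, 2020 through January 15, 2021 inclusive is 53 days; tolling adds 53 days: January 23, 2022 + 53 days = March 17, 2022.
Tolling adds 73 days: March 17, 2022 + 73 days = May 29, 2022.
May 29, 2022 is Sunday. The next qualifying day is May 30, 2022.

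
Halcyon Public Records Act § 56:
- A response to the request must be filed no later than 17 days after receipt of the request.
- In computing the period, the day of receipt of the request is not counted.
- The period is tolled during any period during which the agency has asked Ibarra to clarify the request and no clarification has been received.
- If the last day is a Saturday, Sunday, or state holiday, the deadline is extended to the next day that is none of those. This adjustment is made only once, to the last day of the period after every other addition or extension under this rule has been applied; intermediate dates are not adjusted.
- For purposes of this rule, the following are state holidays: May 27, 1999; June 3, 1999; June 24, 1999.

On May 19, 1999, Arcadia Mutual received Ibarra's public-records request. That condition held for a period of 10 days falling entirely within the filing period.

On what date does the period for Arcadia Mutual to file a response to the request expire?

June 15, 1999

17 days after May 19, 1999 is June 5, 1999.
Tolling adds 10 days: June 5, 1999 + 10 days = June 15, 1999.
June 15, 1999 is a Tuesday and not a state holiday, so no extension applies.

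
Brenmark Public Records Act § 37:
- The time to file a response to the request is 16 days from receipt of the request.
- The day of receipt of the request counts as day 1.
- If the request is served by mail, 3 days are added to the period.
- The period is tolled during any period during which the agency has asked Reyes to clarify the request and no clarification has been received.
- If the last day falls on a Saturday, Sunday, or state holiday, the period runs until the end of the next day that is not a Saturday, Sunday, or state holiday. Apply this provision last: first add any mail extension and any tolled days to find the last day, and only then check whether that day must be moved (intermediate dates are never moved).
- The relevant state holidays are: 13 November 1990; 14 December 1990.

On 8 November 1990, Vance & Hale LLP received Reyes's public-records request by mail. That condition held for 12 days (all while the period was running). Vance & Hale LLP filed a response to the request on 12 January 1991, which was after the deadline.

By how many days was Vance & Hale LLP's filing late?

Counting 8 November 1990 as day 1, day 16 is November 23, 1990.
Service was by mail, adding 3 days: November 23, 1990 + 3 days = November 26, 1990.
Tolling adds 12 days: November 26, 1990 + 12 days = December 8, 1990.
December 8, 1990 is Saturday; December 9, 1990 is Sunday. The next qualifying day is December 10, 1990.
The deadline is December 10, 1990; from December 10, 1990 to January 12, 1991 is 33 days.

33 days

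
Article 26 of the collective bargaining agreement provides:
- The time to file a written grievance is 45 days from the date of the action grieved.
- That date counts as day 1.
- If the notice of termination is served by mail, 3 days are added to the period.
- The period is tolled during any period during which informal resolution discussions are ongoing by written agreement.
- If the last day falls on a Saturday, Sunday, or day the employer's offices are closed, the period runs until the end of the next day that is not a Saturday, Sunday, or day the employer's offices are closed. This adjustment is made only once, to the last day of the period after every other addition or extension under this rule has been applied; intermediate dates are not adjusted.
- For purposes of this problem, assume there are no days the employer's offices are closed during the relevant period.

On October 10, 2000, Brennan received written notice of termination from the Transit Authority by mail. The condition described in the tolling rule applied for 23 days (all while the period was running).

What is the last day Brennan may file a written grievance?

Counting October 10, 2000 as day 1, day 45 is November 23, 2000.
Service was by mail, adding 3 days: November 23, 2000 + 3 days = November 26, 2000.
Tolling adds 23 days: November 26, 2000 + 23 days = December 19, 2000.
December 19, 2000 is a Tuesday and not a day the employer's offices are closed, so no extension applies.

December 19, 2000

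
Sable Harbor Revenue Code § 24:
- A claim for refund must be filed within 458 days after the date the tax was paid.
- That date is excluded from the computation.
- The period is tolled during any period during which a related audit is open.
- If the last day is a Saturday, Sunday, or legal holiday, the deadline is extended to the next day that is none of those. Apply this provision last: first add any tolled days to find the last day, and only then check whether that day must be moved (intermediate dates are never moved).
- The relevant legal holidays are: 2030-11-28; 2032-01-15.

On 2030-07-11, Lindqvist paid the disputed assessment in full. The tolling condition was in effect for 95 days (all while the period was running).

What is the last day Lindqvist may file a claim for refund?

458 days after 2030-07-11 is October 12, 2031.
Tolling adds 95 days: October 12, 2031 + 95 days = January 15, 2032.
January 15, 2032 is a listed holiday. The next qualifying day is January 16, 2032.

January 16, 2032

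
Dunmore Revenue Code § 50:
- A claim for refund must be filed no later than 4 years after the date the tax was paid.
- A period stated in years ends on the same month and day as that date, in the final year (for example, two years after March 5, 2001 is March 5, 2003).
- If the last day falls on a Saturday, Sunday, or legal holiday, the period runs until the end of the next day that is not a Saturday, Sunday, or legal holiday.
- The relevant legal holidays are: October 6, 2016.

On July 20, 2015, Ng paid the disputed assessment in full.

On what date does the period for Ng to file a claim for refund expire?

4 years after July 20, 2015 is July 20, 2019.
July 20, 2019 is Saturday; July 21, 2019 is Sunday. The next qualifying day is July 22, 2019.

July 22, 2019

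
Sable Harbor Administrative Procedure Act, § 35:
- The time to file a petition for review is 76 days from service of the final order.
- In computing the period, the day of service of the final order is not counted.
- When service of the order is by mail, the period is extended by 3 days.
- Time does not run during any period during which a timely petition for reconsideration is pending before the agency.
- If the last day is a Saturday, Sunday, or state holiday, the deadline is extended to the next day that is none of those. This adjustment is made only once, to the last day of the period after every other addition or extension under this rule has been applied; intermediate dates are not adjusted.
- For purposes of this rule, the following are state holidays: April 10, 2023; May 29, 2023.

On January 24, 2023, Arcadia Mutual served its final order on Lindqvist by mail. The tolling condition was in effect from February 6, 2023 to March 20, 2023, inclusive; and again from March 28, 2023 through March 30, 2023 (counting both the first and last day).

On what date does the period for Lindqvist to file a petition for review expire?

76 days after January 24, 2023 is April 10, 2023.
Service was by mail, adding 3 days: April 10, 2023 + 3 days = April 13, 2023.
From February 6, 2023 through March 20, 2023 inclusive is 43 days; tolling adds 43 days: April 13, 2023 + 43 days = May 26, 2023.
From March 28, 2023 through March 30, 2023 inclusive is 3 days; tolling adds 3 days: May 26, 2023 + 3 days = May 29, 2023.
May 29, 2023 is a listed holiday. The next qualifying day is May 30, 2023.

May 30, 2023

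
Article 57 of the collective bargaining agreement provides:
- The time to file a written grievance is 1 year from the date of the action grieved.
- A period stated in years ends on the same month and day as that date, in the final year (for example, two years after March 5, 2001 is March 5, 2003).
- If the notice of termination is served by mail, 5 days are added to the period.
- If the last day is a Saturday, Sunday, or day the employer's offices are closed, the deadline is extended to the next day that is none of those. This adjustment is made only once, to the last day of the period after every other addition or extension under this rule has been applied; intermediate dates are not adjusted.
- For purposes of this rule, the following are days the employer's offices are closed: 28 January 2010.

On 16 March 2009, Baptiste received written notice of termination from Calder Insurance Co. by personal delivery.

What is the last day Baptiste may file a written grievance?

March 16, 2010

1 year after 16 March 2009 is March 16, 2010.
Service was not by mail, so no mail extension applies.
March 16, 2010 is a Tuesday and not a day the employer's offices are closed, so no extension applies.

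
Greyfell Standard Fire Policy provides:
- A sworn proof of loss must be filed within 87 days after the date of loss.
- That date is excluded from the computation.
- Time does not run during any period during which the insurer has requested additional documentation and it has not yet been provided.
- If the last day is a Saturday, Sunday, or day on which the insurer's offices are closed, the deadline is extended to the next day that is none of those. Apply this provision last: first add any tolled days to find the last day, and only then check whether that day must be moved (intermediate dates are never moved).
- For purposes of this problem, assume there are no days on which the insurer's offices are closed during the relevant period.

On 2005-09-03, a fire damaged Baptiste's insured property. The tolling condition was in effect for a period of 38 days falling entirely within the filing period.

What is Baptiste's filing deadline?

January 6, 2006

87 days after 2005-09-03 is November 29, 2005.
Tolling adds 38 days: November 29, 2005 + 38 days = January 6, 2006.
January 6, 2006 is a Friday and not a day on which the insurer's offices are closed, so no extension applies.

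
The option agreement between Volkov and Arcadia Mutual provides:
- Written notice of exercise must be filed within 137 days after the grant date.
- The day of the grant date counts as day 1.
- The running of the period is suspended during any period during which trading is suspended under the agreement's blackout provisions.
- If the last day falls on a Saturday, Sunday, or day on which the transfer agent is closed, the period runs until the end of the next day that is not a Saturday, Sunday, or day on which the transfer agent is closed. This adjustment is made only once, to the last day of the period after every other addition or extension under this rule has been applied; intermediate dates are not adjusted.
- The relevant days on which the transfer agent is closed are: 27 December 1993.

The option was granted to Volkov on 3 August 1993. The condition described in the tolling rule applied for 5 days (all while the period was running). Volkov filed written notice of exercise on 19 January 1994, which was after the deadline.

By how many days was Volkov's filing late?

Counting 3 August 1993 as day 1, day 137 is December 17, 1993.
Tolling adds 5 days: December 17, 1993 + 5 days = December 22, 1993.
December 22, 1993 is a Wednesday and not a day on which the transfer agent is closed, so no extension applies.
The deadline is December 22, 1993; from December 22, 1993 to January 19, 1994 is 28 days.

28 days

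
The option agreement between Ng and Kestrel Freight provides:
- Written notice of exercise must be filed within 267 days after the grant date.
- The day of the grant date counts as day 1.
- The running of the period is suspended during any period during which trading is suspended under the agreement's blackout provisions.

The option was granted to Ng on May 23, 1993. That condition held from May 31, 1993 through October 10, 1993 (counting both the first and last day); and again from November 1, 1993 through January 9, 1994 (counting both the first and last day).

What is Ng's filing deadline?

Counting May 23, 1993 as day 1, day 267 is February 13, 1994.
From May 31, 1993 through October 10, 1993 inclusive is 133 days; tolling adds 133 days: February 13, 1994 + 133 days = June 26, 1994.
From November 1, 1993 through January 9, 1994 inclusive is 70 days; tolling adds 70 days: June 26, 1994 + 70 days = September 4, 1994.

September 4, 1994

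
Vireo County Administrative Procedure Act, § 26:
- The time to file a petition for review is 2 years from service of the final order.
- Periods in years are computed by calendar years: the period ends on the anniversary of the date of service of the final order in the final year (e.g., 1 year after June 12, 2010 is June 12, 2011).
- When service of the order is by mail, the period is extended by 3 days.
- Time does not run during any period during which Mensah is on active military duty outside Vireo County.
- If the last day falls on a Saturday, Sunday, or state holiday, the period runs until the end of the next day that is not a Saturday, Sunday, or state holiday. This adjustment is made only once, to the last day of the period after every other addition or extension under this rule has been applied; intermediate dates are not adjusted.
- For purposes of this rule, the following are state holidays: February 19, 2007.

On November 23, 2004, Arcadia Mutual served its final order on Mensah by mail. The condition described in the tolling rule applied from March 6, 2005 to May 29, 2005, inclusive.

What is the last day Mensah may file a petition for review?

February 20, 2007

2 years after November 23, 2004 is November 23, 2006.
Service was by mail, adding 3 days: November 23, 2006 + 3 days = November 26, 2006.
From March 6, 2005 through May 29, 2005 inclusive is 85 days; tolling adds 85 days: November 26, 2006 + 85 days = February 19, 2007.
February 19, 2007 is a listed holiday. The next qualifying day is February 20, 2007.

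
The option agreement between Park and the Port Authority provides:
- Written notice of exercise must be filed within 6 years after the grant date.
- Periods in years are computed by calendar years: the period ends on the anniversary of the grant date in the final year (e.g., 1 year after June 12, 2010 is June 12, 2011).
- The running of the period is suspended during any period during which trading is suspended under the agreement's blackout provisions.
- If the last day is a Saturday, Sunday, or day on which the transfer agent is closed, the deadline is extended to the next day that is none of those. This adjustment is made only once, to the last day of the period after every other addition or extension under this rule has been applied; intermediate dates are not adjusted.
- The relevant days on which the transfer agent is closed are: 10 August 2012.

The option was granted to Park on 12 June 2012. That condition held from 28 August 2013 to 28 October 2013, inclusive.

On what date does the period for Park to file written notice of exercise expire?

August 13, 2018

6 years after 12 June 2012 is June 12, 2018.
From August 28, 2013 through October 28, 2013 inclusive is 62 days; tolling adds 62 days: June 12, 2018 + 62 days = August 13, 2018.
August 13, 2018 is a Monday and not a day on which the transfer agent is closed, so no extension applies.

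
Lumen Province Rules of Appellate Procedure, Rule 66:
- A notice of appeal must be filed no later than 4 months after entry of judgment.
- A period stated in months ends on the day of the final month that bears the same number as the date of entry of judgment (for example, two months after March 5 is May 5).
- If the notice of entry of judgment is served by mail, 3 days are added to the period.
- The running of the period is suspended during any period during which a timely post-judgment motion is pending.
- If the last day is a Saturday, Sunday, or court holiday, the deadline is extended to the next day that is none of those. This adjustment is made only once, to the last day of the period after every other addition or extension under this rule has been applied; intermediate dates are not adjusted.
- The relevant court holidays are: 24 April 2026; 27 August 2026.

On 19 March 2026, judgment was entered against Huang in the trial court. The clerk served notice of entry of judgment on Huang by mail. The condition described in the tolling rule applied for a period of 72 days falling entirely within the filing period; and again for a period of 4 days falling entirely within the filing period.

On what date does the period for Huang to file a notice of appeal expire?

4 months after 19 March 2026 is July 19, 2026.
Service was by mail, adding 3 days: July 19, 2026 + 3 days = July 22, 2026.
Tolling adds 72 days: July 22, 2026 + 72 days = October 2, 2026.
Tolling adds 4 days: October 2, 2026 + 4 days = October 6, 2026.
October 6, 2026 is a Tuesday and not a court holiday, so no extension applies.

October 6, 2026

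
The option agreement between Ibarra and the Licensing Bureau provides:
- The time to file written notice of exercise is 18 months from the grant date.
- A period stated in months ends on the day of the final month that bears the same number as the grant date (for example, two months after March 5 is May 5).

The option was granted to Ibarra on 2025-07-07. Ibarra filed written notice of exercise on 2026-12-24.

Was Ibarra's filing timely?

18 months after 2025-07-07 is January 7, 2027.
The deadline is January 7, 2027; the filing on December 24, 2026 is on or before that date.

Yes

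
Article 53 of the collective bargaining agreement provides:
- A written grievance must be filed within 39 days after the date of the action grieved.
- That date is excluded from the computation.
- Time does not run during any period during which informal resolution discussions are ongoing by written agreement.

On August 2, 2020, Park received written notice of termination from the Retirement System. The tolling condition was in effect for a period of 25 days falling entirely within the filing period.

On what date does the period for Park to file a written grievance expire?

39 days after August 2, 2020 is September 10, 2020.
Tolling adds 25 days: September 10, 2020 + 25 days = October 5, 2020.

October 5, 2020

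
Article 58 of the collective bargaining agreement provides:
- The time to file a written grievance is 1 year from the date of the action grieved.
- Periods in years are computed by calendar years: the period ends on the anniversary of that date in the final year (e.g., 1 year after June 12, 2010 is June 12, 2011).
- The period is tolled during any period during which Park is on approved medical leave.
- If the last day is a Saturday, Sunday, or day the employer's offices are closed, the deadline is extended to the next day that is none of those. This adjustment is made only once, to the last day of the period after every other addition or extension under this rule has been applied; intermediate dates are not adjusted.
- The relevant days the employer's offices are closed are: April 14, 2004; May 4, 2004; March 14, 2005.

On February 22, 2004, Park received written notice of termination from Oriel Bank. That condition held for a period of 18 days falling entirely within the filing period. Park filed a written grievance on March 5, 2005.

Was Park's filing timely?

Yes

1 year after February 22, 2004 is February 22, 2005.
Tolling adds 18 days: February 22, 2005 + 18 days = March 12, 2005.
March 12, 2005 is Saturday; March 13, 2005 is Sunday; March 14, 2005 is a listed holiday. The next qualifying day is March 15, 2005.
The deadline is March 15, 2005; the filing on March 5, 2005 is on or before that date.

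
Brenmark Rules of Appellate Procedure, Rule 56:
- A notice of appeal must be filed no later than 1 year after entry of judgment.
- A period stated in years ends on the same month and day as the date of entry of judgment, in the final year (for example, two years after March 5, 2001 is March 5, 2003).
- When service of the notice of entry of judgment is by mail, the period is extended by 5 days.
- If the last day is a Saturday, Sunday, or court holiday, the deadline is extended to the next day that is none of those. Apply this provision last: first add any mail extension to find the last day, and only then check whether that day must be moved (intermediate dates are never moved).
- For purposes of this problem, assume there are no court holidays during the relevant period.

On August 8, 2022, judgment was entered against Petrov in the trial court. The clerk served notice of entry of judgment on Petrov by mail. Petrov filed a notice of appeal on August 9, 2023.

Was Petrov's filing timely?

Yes

1 year after August 8, 2022 is August 8, 2023.
Service was by mail, adding 5 days: August 8, 2023 + 5 days = August 13, 2023.
August 13, 2023 is Sunday. The next qualifying day is August 14, 2023.
The deadline is August 14, 2023; the filing on August 9, 2023 is on or before that date.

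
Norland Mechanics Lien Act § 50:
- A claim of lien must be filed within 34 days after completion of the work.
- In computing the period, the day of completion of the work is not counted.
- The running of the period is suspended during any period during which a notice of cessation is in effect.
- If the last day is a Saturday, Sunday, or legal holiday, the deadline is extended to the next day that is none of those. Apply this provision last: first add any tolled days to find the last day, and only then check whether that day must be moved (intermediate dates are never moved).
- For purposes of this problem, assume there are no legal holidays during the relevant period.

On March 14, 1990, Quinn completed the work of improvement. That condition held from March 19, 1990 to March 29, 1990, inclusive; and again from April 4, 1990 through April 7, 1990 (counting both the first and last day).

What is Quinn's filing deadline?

May 2, 1990

34 days after March 14, 1990 is April 17, 1990.
From March 19, 1990 through March 29, 1990 inclusive is 11 days; tolling adds 11 days: April 17, 1990 + 11 days = April 28, 1990.
From April 4, 1990 through April 7, 1990 inclusive is 4 days; tolling adds 4 days: April 28, 1990 + 4 days = May 2, 1990.
May 2, 1990 is a Wednesday and not a legal holiday, so no extension applies.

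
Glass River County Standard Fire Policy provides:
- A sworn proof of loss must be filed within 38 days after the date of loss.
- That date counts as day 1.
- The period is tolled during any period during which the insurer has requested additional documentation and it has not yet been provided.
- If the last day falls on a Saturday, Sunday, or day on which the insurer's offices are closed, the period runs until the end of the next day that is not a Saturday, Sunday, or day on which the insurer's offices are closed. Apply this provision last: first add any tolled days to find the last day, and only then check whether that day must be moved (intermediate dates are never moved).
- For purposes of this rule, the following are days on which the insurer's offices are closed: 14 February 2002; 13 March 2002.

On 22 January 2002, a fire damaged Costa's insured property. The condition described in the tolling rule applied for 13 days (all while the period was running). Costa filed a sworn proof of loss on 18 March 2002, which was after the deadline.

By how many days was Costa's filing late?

4 days

Counting 22 January 2002 as day 1, day 38 is February 28, 2002.
Tolling adds 13 days: February 28, 2002 + 13 days = March 13, 2002.
March 13, 2002 is a listed holiday. The next qualifying day is March 14, 2002.
The deadline is March 14, 2002; from March 14, 2002 to March 18, 2002 is 4 days.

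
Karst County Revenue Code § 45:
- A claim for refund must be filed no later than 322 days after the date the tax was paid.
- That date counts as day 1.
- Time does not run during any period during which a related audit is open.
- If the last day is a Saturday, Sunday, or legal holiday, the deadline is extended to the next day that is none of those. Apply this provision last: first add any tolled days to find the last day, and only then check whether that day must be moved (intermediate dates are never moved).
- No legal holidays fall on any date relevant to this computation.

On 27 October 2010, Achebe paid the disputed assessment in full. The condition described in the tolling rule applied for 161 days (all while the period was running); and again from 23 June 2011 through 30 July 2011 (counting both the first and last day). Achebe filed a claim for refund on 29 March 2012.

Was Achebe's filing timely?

Counting 27 October 2010 as day 1, day 322 is September 13, 2011.
Tolling adds 161 days: September 13, 2011 + 161 days = February 21, 2012.
From June 23, 2011 through July 30, 2011 inclusive is 38 days; tolling adds 38 days: February 21, 2012 + 38 days = March 30, 2012.
March 30, 2012 is a Friday and not a legal holiday, so no extension applies.
The deadline is March 30, 2012; the filing on March 29, 2012 is on or before that date.

Yes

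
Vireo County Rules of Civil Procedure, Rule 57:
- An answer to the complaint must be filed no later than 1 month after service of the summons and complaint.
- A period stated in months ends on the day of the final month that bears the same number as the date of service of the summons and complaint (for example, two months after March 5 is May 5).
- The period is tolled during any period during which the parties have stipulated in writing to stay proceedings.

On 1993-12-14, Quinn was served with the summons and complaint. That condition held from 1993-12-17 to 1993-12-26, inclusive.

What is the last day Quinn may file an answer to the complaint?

January 24, 1994

1 month after 1993-12-14 is January 14, 1994.
From December 17, 1993 through December 26, 1993 inclusive is 10 days; tolling adds 10 days: January 14, 1994 + 10 days = January 24, 1994.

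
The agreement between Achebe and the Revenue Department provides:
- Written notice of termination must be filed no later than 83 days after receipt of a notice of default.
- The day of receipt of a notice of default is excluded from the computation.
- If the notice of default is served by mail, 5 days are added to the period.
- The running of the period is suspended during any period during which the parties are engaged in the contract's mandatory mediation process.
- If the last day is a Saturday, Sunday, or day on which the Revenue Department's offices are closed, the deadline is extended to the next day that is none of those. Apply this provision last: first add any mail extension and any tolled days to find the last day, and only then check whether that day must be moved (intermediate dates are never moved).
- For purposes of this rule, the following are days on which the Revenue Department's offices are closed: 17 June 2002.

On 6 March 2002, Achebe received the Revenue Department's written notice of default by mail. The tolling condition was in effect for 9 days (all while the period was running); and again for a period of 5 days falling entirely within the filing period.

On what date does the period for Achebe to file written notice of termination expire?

83 days after 6 March 2002 is May 28, 2002.
Service was by mail, adding 5 days: May 28, 2002 + 5 days = June 2, 2002.
Tolling adds 9 days: June 2, 2002 + 9 days = June 11, 2002.
Tolling adds 5 days: June 11, 2002 + 5 days = June 16, 2002.
June 16, 2002 is Sunday; June 17, 2002 is a listed holiday. The next qualifying day is June 18, 2002.

June 18, 2002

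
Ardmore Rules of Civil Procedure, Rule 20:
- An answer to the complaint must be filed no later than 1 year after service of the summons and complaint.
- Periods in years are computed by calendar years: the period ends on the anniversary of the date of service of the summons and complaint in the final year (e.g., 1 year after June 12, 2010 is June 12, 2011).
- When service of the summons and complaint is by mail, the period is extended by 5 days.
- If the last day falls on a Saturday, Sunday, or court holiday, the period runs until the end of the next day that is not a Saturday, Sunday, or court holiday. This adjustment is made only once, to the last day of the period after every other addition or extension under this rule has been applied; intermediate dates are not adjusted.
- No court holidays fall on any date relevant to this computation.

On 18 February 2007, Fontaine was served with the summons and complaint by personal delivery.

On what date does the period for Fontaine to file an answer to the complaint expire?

February 18, 2008

1 year after 18 February 2007 is February 18, 2008.
Service was not by mail, so no mail extension applies.
February 18, 2008 is a Monday and not a court holiday, so no extension applies.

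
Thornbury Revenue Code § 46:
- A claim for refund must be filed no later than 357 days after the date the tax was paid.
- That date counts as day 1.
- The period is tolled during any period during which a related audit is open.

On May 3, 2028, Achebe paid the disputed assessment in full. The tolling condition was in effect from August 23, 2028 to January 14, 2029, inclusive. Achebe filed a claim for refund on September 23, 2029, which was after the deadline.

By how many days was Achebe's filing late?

7 days

Counting May 3, 2028 as day 1, day 357 is April 24, 2029.
From August 23, 2028 through January 14, 2029 inclusive is 145 days; tolling adds 145 days: April 24, 2029 + 145 days = September 16, 2029.
The deadline is September 16, 2029; from September 16, 2029 to September 23, 2029 is 7 days.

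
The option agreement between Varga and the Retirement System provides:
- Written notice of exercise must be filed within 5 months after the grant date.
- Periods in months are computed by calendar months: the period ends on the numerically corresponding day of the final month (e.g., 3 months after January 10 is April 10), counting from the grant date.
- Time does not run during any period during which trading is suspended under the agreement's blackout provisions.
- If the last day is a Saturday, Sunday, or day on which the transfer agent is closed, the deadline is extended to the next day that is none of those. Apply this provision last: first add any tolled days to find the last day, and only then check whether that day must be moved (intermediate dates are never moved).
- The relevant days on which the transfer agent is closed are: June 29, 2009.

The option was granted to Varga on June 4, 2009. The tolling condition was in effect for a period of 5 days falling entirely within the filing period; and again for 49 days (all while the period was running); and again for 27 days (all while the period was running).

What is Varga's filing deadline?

5 months after June 4, 2009 is November 4, 2009.
Tolling adds 5 days: November 4, 2009 + 5 days = November 9, 2009.
Tolling adds 49 days: November 9, 2009 + 49 days = December 28, 2009.
Tolling adds 27 days: December 28, 2009 + 27 days = January 24, 2010.
January 24, 2010 is Sunday. The next qualifying day is January 25, 2010.

January 25, 2010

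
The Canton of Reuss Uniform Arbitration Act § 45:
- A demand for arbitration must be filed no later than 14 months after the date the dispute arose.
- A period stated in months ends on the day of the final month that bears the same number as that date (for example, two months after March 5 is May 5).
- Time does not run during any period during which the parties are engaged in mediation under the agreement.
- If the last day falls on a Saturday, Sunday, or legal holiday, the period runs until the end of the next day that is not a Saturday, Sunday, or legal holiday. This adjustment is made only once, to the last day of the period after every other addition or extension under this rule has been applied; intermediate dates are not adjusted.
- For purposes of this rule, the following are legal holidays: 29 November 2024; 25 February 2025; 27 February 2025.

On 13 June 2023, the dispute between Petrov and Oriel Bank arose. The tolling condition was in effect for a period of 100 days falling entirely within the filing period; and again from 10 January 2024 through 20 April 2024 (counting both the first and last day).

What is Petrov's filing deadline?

14 months after 13 June 2023 is August 13, 2024.
Tolling adds 100 days: August 13, 2024 + 100 days = November 21, 2024.
From January 10, 2024 through April 20, 2024 inclusive is 102 days; tolling adds 102 days: November 21, 2024 + 102 days = March 3, 2025.
March 3, 2025 is a Monday and not a legal holiday, so no extension applies.

March 3, 2025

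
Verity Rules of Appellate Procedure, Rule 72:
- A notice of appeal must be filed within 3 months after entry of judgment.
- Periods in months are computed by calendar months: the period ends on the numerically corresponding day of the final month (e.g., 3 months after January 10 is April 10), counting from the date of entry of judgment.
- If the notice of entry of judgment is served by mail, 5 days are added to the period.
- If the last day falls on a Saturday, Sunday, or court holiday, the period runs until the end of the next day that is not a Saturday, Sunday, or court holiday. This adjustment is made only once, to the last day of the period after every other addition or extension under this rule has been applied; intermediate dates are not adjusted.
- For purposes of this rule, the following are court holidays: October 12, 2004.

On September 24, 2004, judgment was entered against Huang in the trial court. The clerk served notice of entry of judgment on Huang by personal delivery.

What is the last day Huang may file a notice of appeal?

December 24, 2004

3 months after September 24, 2004 is December 24, 2004.
Service was not by mail, so no mail extension applies.
December 24, 2004 is a Friday and not a court holiday, so no extension applies.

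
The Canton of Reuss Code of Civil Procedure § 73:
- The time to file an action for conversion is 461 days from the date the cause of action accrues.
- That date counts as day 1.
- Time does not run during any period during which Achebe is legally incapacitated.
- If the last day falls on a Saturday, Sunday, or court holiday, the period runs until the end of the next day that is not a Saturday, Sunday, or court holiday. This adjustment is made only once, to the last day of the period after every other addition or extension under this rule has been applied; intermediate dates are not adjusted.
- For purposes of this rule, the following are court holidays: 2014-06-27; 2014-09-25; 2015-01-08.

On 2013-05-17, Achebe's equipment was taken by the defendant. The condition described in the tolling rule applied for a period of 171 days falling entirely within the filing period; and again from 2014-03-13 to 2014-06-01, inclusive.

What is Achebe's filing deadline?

Counting 2013-05-17 as day 1, day 461 is August 20, 2014.
Tolling adds 171 days: August 20, 2014 + 171 days = February 7, 2015.
From March 13, 2014 through June 1, 2014 inclusive is 81 days; tolling adds 81 days: February 7, 2015 + 81 days = April 29, 2015.
April 29, 2015 is a Wednesday and not a court holiday, so no extension applies.

April 29, 2015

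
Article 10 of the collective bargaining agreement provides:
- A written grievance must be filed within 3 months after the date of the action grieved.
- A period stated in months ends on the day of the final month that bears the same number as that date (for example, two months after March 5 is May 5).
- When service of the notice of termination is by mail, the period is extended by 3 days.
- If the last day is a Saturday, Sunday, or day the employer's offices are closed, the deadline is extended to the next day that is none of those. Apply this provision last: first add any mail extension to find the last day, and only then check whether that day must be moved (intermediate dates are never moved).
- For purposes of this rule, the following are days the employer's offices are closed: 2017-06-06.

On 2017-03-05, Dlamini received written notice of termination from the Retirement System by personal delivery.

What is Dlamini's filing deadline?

3 months after 2017-03-05 is June 5, 2017.
Service was not by mail, so no mail extension applies.
June 5, 2017 is a Monday and not a day the employer's offices are closed, so no extension applies.

June 5, 2017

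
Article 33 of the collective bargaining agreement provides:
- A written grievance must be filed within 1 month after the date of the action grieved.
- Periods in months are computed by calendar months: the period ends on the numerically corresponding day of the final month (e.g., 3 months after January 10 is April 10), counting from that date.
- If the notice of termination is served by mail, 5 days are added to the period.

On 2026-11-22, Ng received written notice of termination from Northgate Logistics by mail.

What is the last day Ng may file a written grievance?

December 27, 2026

1 month after 2026-11-22 is December 22, 2026.
Service was by mail, adding 5 days: December 22, 2026 + 5 days = December 27, 2026.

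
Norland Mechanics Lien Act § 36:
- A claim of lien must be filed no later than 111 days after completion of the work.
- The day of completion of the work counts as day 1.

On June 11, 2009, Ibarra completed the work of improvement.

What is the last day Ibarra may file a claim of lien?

Counting June 11, 2009 as day 1, day 111 is September 29, 2009.

September 29, 2009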